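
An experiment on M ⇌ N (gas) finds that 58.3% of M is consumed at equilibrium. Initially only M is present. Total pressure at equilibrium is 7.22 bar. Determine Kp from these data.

Kp = 1.4

Let X = conversion of M (basis 1 mol M); extent of reaction ξ = X.
At extent ξ: n_M = 1 − X; n_N = X.
Total moles n_T = 1 (Δν = 0, constant).
At X = 0.583: n_M = 0.417, n_N = 0.583, n_T = 1.
p_i = (n_i/n_T)·P. Kp = p_N / (p_M) = 1.4.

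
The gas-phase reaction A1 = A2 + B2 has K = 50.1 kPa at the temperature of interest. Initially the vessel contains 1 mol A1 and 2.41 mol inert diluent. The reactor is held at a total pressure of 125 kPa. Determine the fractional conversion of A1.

Basis: 1 mol A1 initially; let X = conversion of A1. Extent ξ = X.
At extent ξ: n_A1 = 1 − X; n_A2 = X; n_B2 = X; n_I = 2.41 (inert).
Total moles n_T = 3.41 + X.
Mole fractions y_i = n_i/n_T; K = p_A2 p_B2 / (p_A1) with p_i = y_i·P.
This yields a degree-2 equation in X; solving on (0,1), X = 0.701.

X = 0.701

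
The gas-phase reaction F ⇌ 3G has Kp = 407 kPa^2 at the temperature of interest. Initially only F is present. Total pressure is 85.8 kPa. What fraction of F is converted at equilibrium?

Let X = conversion of F (basis 1 mol F); extent of reaction ξ = X.
Mole table: n_F = 1 − X; n_G = 3X.
n_T = Σnᵢ = 1 + 2X.
Mole fractions y_i = n_i/n_T; Kp = p_G^3 / (p_F) with p_i = y_i·P.
Setting this equal to 407 kPa^2 and taking the physical root (0 < X < 1) gives X = 0.143.

X = 0.143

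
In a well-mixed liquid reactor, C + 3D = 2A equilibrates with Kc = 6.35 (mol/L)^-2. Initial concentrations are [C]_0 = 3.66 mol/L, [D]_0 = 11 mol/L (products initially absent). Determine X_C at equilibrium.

X = 0.817

Let X = conversion of C; extent ξ = 3.66·X mol/L.
Concentrations: [C] = 3.66 − 3.66X; [D] = 11 − 11X; [A] = 7.32X.
Kc = [A]^2 / ([C] [D]^3).
Solving Kc = 6.35 for X ∈ (0,1): X = 0.817.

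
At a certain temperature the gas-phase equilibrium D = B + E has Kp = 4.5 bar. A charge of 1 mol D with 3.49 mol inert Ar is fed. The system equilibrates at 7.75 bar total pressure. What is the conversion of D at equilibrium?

Let X = conversion of D (basis 1 mol D); extent of reaction ξ = X.
At extent ξ: n_D = 1 − X; n_B = X; n_E = X; n_I = 3.49 (inert).
Summing: n_T = 4.49 + X.
With p_i = (n_i/n_T)P, Kp = p_B p_E / (p_D).
Equating to 4.5 bar and solving on 0 < X < 1: X = 0.794.

X = 0.794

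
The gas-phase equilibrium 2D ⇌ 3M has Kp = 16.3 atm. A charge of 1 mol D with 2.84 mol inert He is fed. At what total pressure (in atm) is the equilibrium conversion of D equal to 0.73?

Let X = conversion of D (basis 1 mol D); extent of reaction ξ = 0.5X.
At extent ξ: n_D = 1 − X; n_M = 1.5X; n_I = 2.84 (inert).
Total moles n_T = 3.84 + 0.5X.
Kp = p_M^3 / (p_D^2) with p_i = (n_i/n_T)·P.
At X = 0.73: the mole-fraction product g(X) = Π y_i^ν_i = 4.283. Since Kp = g(X)·P^{1}, P = (Kp/g)^(1/1) = (16.3/4.283)^(1/1) = 3.81 atm.

P = 3.81 atm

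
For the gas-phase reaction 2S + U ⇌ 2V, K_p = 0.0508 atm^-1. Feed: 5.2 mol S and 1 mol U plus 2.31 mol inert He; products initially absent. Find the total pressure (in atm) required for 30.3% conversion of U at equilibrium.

P = 4.03 atm

Take 1 mol U as basis and let X be its fractional conversion, so ξ = X.
At extent ξ: n_S = 5.2 − 2X; n_U = 1 − X; n_V = 2X; n_I = 2.31 (inert).
Total moles n_T = 8.51 − X.
K_p = p_V^2 / (p_S^2 p_U) with p_i = (n_i/n_T)·P.
At X = 0.303: the mole-fraction product g(X) = Π y_i^ν_i = 0.2049. Since K_p = g(X)·P^{-1}, P = (g/K_p)^(1/1) = (0.2049/0.0508)^(1/1) = 4.03 atm.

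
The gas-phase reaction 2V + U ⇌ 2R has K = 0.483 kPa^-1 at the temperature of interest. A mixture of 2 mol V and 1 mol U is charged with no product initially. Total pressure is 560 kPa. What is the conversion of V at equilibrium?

X = 0.824

Basis: 2 mol V initially; let X = conversion of V. Extent ξ = X.
Moles: n_V = 2 − 2X; n_U = 1 − X; n_R = 2X.
Total moles n_T = 3 − X.
Mole fractions y_i = n_i/n_T; K = p_R^2 / (p_V^2 p_U) with p_i = y_i·P.
Setting this equal to 0.483 kPa^-1 and taking the physical root (0 < X < 1) gives X = 0.824.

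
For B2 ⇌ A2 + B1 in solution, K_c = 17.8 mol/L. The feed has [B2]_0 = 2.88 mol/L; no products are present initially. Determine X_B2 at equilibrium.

X = 0.876

Let X = conversion of B2; extent ξ = 2.88·X mol/L.
Concentrations: [B2] = 2.88 − 2.88X; [A2] = 2.88X; [B1] = 2.88X.
K_c = [A2] [B1] / ([B2]).
Solving K_c = 17.8 for X ∈ (0,1): X = 0.876.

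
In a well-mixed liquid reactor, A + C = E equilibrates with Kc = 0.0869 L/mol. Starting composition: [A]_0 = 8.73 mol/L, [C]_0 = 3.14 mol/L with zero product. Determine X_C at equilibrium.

X = 0.394

Let X = conversion of C; extent ξ = 3.14·X mol/L.
Concentrations: [A] = 8.73 − 3.14X; [C] = 3.14 − 3.14X; [E] = 3.14X.
Kc = [E] / ([A] [C]).
Setting equal to 0.0869 and solving for X on (0,1) gives X = 0.394.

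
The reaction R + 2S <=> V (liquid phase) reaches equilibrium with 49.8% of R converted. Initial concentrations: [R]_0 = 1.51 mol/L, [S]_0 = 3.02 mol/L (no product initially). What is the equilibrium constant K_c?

K_c = 0.432 (mol/L)^-2

Let X = conversion of R.
Concentrations: [R] = 1.51 − 1.51X; [S] = 3.02 − 3.02X; [V] = 1.51X.
At X = 0.498: [R] = 0.758, [S] = 1.52, [V] = 0.752.
K_c = [V] / ([R] [S]^2) = 0.432 (mol/L)^-2.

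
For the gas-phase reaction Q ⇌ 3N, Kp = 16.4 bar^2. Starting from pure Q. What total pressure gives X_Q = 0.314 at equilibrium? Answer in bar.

Let X = conversion of Q (basis 1 mol Q); extent of reaction ξ = X.
Species balance: n_Q = 1 − X; n_N = 3X.
Total moles n_T = 1 + 2X.
Kp = p_N^3 / (p_Q) with p_i = (n_i/n_T)·P.
At X = 0.314: the mole-fraction product g(X) = Π y_i^ν_i = 0.4597. Since Kp = g(X)·P^{2}, P = (Kp/g)^(1/2) = (16.4/0.4597)^(1/2) = 5.97 bar.

P = 5.97 bar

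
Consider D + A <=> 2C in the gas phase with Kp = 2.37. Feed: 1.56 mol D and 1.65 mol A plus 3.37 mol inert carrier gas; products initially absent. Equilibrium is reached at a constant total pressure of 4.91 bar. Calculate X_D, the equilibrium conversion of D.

X = 0.447

Let X = conversion of D (basis 1.56 mol D); extent of reaction ξ = 1.56X.
Species balance: n_D = 1.56 − 1.56X; n_A = 1.65 − 1.56X; n_C = 3.12X; n_I = 3.37 (inert).
n_T stays at 6.58 (no change in mole number).
y_i = n_i/n_T, p_i = y_i·P. Kp = p_C^2 / (p_D p_A).
This yields a degree-2 equation in X; solving on (0,1), X = 0.447.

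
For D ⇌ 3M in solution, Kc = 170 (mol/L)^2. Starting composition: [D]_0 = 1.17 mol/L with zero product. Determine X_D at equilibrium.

X = 0.861

Let X = conversion of D; extent ξ = 1.17·X mol/L.
Concentrations: [D] = 1.17 − 1.17X; [M] = 3.51X.
Kc = [M]^3 / ([D]).
Solving Kc = 170 for X ∈ (0,1): X = 0.861.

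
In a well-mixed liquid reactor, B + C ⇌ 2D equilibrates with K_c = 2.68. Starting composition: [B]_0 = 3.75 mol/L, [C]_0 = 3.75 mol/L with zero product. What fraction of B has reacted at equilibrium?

X = 0.450

Let X = conversion of B; extent ξ = 3.75·X mol/L.
Concentrations: [B] = 3.75 − 3.75X; [C] = 3.75 − 3.75X; [D] = 7.5X.
K_c = [D]^2 / ([B] [C]).
Equating to 2.68: the physical root is X = 0.450.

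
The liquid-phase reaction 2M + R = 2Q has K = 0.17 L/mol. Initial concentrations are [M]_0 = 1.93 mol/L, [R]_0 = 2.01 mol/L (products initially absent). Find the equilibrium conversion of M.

Let X = conversion of M; extent ξ = 1.93X/2 mol/L.
Concentrations: [M] = 1.93 − 1.93X; [R] = 2.01 − 0.965X; [Q] = 1.93X.
K = [Q]^2 / ([M]^2 [R]).
Solving K = 0.17 for X ∈ (0,1): X = 0.348.

X = 0.348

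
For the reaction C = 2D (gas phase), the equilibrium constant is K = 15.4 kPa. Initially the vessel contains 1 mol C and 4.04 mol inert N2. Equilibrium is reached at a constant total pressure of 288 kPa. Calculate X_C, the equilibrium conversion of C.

X = 0.233

Let X = conversion of C (basis 1 mol C); extent of reaction ξ = X.
Species balance: n_C = 1 − X; n_D = 2X; n_I = 4.04 (inert).
Total moles n_T = 5.04 + X.
Mole fractions y_i = n_i/n_T; K = p_D^2 / (p_C) with p_i = y_i·P.
Setting this equal to 15.4 kPa and taking the physical root (0 < X < 1) gives X = 0.233.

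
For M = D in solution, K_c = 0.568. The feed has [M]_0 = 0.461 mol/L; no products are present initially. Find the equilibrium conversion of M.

X = 0.362

Let X = conversion of M; extent ξ = 0.461·X mol/L.
Concentrations: [M] = 0.461 − 0.461X; [D] = 0.461X.
K_c = [D] / ([M]).
Setting equal to 0.568 and solving for X on (0,1) gives X = 0.362.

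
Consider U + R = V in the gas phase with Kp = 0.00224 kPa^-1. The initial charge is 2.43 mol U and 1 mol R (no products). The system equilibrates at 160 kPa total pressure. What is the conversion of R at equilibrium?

X = 0.198

Basis: 1 mol R initially; let X = conversion of R. Extent ξ = X.
Mole table: n_U = 2.43 − X; n_R = 1 − X; n_V = X.
Total moles n_T = 3.43 − X.
y_i = n_i/n_T, p_i = y_i·P. Kp = p_V / (p_U p_R).
Equating to 0.00224 kPa^-1 and solving on 0 < X < 1: X = 0.198.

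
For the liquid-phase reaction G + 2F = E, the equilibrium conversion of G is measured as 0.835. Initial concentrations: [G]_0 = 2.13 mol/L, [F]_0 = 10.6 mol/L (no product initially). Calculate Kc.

Kc = 0.102 (mol/L)^-2

Let X = conversion of G.
Concentrations: [G] = 2.13 − 2.13X; [F] = 10.6 − 4.26X; [E] = 2.13X.
At X = 0.835: [G] = 0.351, [F] = 7.04, [E] = 1.78.
Kc = [E] / ([G] [F]^2) = 0.102 (mol/L)^-2.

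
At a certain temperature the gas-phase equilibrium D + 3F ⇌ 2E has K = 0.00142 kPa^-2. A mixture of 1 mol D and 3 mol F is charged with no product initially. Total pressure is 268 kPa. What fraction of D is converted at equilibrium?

X = 0.734

Let X = conversion of D (basis 1 mol D); extent of reaction ξ = X.
At extent ξ: n_D = 1 − X; n_F = 3 − 3X; n_E = 2X.
Summing: n_T = 4 − 2X.
Mole fractions y_i = n_i/n_T; K = p_E^2 / (p_D p_F^3) with p_i = y_i·P.
Substituting and setting equal to 0.00142 kPa^-2 gives a polynomial in X; the root in (0,1) is X = 0.734.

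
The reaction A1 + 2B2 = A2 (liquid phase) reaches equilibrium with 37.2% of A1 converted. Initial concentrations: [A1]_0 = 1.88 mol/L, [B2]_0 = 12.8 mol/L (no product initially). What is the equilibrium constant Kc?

Let X = conversion of A1.
Concentrations: [A1] = 1.88 − 1.88X; [B2] = 12.8 − 3.76X; [A2] = 1.88X.
At X = 0.372: [A1] = 1.18, [B2] = 11.4, [A2] = 0.699.
Kc = [A2] / ([A1] [B2]^2) = 0.00456 (mol/L)^-2.

Kc = 0.00456 (mol/L)^-2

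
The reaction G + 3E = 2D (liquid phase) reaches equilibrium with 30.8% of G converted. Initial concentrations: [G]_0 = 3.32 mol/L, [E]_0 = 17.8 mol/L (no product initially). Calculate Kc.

Let X = conversion of G.
Concentrations: [G] = 3.32 − 3.32X; [E] = 17.8 − 9.96X; [D] = 6.64X.
At X = 0.308: [G] = 2.3, [E] = 14.7, [D] = 2.05.
Kc = [D]^2 / ([G] [E]^3) = 0.000569 (mol/L)^-2.

Kc = 0.000569 (mol/L)^-2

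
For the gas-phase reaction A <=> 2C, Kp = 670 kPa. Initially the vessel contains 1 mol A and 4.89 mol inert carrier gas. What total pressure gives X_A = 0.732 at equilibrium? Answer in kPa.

Basis: 1 mol A initially; let X = conversion of A. Extent ξ = X.
Mole table: n_A = 1 − X; n_C = 2X; n_I = 4.89 (inert).
Summing: n_T = 5.89 + X.
Kp = p_C^2 / (p_A) with p_i = (n_i/n_T)·P.
At X = 0.732: the mole-fraction product g(X) = Π y_i^ν_i = 1.208. Since Kp = g(X)·P^{1}, P = (Kp/g)^(1/1) = (670/1.208)^(1/1) = 555 kPa.

P = 555 kPa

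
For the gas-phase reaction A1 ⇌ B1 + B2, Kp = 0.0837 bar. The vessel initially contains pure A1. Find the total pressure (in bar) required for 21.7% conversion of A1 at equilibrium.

Let X = conversion of A1 (basis 1 mol A1); extent of reaction ξ = X.
At extent ξ: n_A1 = 1 − X; n_B1 = X; n_B2 = X.
Total moles n_T = 1 + X.
Kp = p_B1 p_B2 / (p_A1) with p_i = (n_i/n_T)·P.
At X = 0.217: the mole-fraction product g(X) = Π y_i^ν_i = 0.04942. Since Kp = g(X)·P^{1}, P = (Kp/g)^(1/1) = (0.0837/0.04942)^(1/1) = 1.69 bar.

P = 1.69 bar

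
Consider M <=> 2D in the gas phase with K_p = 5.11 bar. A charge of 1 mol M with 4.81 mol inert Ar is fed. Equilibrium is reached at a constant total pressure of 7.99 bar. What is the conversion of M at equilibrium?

X = 0.623

Let X = conversion of M (basis 1 mol M); extent of reaction ξ = X.
Species balance: n_M = 1 − X; n_D = 2X; n_I = 4.81 (inert).
n_T = Σnᵢ = 5.81 + X.
y_i = n_i/n_T, p_i = y_i·P. K_p = p_D^2 / (p_M).
Substituting and setting equal to 5.11 bar gives a polynomial in X; the root in (0,1) is X = 0.623.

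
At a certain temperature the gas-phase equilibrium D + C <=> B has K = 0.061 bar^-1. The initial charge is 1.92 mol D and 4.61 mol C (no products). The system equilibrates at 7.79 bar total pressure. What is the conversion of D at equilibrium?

X = 0.245

Let X = conversion of D (basis 1.92 mol D); extent of reaction ξ = 1.92X.
Species balance: n_D = 1.92 − 1.92X; n_C = 4.61 − 1.92X; n_B = 1.92X.
Summing: n_T = 6.53 − 1.92X.
With p_i = (n_i/n_T)P, K = p_B / (p_D p_C).
Substituting and setting equal to 0.061 bar^-1 gives a polynomial in X; the root in (0,1) is X = 0.245.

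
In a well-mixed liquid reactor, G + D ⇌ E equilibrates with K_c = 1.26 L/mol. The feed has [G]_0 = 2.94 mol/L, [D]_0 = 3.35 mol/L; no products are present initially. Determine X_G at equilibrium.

X = 0.646

Let X = conversion of G; extent ξ = 2.94·X mol/L.
Concentrations: [G] = 2.94 − 2.94X; [D] = 3.35 − 2.94X; [E] = 2.94X.
K_c = [E] / ([G] [D]).
This equals 1.26 at X = 0.646 (the root in 0 < X < 1).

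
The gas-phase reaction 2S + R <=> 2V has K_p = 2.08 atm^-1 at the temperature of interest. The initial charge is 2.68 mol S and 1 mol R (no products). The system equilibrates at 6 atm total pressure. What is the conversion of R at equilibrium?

X = 0.705

Basis: 1 mol R initially; let X = conversion of R. Extent ξ = X.
Species balance: n_S = 2.68 − 2X; n_R = 1 − X; n_V = 2X.
Total moles n_T = 3.68 − X.
With p_i = (n_i/n_T)P, K_p = p_V^2 / (p_S^2 p_R).
Equating to 2.08 atm^-1 and solving on 0 < X < 1: X = 0.705.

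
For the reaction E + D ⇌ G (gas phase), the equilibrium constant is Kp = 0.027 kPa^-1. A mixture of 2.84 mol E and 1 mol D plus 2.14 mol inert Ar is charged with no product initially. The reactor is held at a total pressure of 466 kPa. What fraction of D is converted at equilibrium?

Basis: 1 mol D initially; let X = conversion of D. Extent ξ = X.
At extent ξ: n_E = 2.84 − X; n_D = 1 − X; n_G = X; n_I = 2.14 (inert).
n_T = Σnᵢ = 5.98 − X.
y_i = n_i/n_T, p_i = y_i·P. Kp = p_G / (p_E p_D).
This yields a degree-2 equation in X; solving on (0,1), X = 0.831.

X = 0.831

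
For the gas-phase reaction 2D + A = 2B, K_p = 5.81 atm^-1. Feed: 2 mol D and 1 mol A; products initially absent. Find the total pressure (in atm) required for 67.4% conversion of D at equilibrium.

Take 2 mol D as basis and let X be its fractional conversion, so ξ = X.
At extent ξ: n_D = 2 − 2X; n_A = 1 − X; n_B = 2X.
Total moles n_T = 3 − X.
K_p = p_B^2 / (p_D^2 p_A) with p_i = (n_i/n_T)·P.
At X = 0.674: the mole-fraction product g(X) = Π y_i^ν_i = 30.5. Since K_p = g(X)·P^{-1}, P = (g/K_p)^(1/1) = (30.5/5.81)^(1/1) = 5.25 atm.

P = 5.25 atm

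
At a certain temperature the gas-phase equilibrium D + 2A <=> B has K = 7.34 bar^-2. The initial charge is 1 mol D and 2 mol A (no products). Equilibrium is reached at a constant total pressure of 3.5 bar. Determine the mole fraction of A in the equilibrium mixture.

Let X = conversion of D (basis 1 mol D); extent of reaction ξ = X.
Species balance: n_D = 1 − X; n_A = 2 − 2X; n_B = X.
Summing: n_T = 3 − 2X.
Mole fractions y_i = n_i/n_T; K = p_B / (p_D p_A^2) with p_i = y_i·P.
Setting this equal to 7.34 bar^-2 and taking the physical root (0 < X < 1) gives X = 0.840.
Then n_A = 0.319, n_T = 1.32, so y_A = 0.242.

y_A = 0.242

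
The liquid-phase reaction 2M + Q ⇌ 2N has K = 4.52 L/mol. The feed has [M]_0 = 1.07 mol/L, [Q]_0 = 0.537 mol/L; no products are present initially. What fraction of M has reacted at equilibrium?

X = 0.520

Let X = conversion of M; extent ξ = 1.07X/2 mol/L.
Concentrations: [M] = 1.07 − 1.07X; [Q] = 0.537 − 0.535X; [N] = 1.07X.
K = [N]^2 / ([M]^2 [Q]).
Solving K = 4.52 for X ∈ (0,1): X = 0.520.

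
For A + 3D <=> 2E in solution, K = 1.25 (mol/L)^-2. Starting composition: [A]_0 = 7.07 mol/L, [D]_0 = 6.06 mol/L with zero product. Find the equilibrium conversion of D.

X = 0.808

Let X = conversion of D; extent ξ = 6.06X/3 mol/L.
Concentrations: [A] = 7.07 − 2.02X; [D] = 6.06 − 6.06X; [E] = 4.04X.
K = [E]^2 / ([A] [D]^3).
Solving K = 1.25 for X ∈ (0,1): X = 0.808.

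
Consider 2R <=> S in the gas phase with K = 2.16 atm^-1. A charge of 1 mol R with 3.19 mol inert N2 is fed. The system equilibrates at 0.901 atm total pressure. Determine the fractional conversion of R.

X = 0.377

Take 1 mol R as basis and let X be its fractional conversion, so ξ = 0.5X.
Mole table: n_R = 1 − X; n_S = 0.5X; n_I = 3.19 (inert).
Summing: n_T = 4.19 − 0.5X.
y_i = n_i/n_T, p_i = y_i·P. K = p_S / (p_R^2).
This yields a degree-2 equation in X; solving on (0,1), X = 0.377.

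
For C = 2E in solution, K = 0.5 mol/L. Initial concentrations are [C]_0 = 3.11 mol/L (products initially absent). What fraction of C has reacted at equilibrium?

X = 0.181

Let X = conversion of C; extent ξ = 3.11·X mol/L.
Concentrations: [C] = 3.11 − 3.11X; [E] = 6.22X.
K = [E]^2 / ([C]).
Solving K = 0.5 for X ∈ (0,1): X = 0.181.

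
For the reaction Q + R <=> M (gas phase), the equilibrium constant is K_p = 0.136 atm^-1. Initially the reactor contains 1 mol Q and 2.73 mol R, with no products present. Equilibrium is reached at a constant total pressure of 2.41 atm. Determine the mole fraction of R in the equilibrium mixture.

Let X = conversion of Q (basis 1 mol Q); extent of reaction ξ = X.
Moles: n_Q = 1 − X; n_R = 2.73 − X; n_M = X.
Summing: n_T = 3.73 − X.
y_i = n_i/n_T, p_i = y_i·P. K_p = p_M / (p_Q p_R).
Substituting and setting equal to 0.136 atm^-1 gives a polynomial in X; the root in (0,1) is X = 0.190.
Then n_R = 2.54, n_T = 3.54, so y_R = 0.717.

y_R = 0.717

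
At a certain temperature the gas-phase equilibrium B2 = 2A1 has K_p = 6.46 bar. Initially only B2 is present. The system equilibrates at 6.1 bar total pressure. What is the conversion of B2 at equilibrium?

X = 0.458

Take 1 mol B2 as basis and let X be its fractional conversion, so ξ = X.
Species balance: n_B2 = 1 − X; n_A1 = 2X.
Total moles n_T = 1 + X.
Mole fractions y_i = n_i/n_T; K_p = p_A1^2 / (p_B2) with p_i = y_i·P.
Setting this equal to 6.46 bar and taking the physical root (0 < X < 1) gives X = 0.458.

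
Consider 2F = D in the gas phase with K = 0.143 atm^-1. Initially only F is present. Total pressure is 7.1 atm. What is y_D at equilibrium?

Let X = conversion of F (basis 1 mol F); extent of reaction ξ = 0.5X.
Mole table: n_F = 1 − X; n_D = 0.5X.
Total moles n_T = 1 − 0.5X.
Mole fractions y_i = n_i/n_T; K = p_D / (p_F^2) with p_i = y_i·P.
Equating to 0.143 atm^-1 and solving on 0 < X < 1: X = 0.555.
Then n_D = 0.278, n_T = 0.722, so y_D = 0.385.

y_D = 0.385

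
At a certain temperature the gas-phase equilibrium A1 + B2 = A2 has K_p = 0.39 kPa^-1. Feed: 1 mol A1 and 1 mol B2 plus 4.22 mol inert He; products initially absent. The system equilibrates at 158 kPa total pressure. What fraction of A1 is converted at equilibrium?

Take 1 mol A1 as basis and let X be its fractional conversion, so ξ = X.
Species balance: n_A1 = 1 − X; n_B2 = 1 − X; n_A2 = X; n_I = 4.22 (inert).
Total moles n_T = 6.22 − X.
y_i = n_i/n_T, p_i = y_i·P. K_p = p_A2 / (p_A1 p_B2).
Setting this equal to 0.39 kPa^-1 and taking the physical root (0 < X < 1) gives X = 0.743.

X = 0.743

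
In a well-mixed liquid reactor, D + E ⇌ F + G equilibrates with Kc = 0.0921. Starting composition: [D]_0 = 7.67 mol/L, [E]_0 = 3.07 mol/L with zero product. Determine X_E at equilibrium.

X = 0.356

Let X = conversion of E; extent ξ = 3.07·X mol/L.
Concentrations: [D] = 7.67 − 3.07X; [E] = 3.07 − 3.07X; [F] = 3.07X; [G] = 3.07X.
Kc = [F] [G] / ([D] [E]).
Solving Kc = 0.0921 for X ∈ (0,1): X = 0.356.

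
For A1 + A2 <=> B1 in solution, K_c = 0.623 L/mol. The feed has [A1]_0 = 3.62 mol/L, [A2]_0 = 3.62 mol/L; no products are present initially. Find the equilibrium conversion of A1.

X = 0.520

Let X = conversion of A1; extent ξ = 3.62·X mol/L.
Concentrations: [A1] = 3.62 − 3.62X; [A2] = 3.62 − 3.62X; [B1] = 3.62X.
K_c = [B1] / ([A1] [A2]).
Solving K_c = 0.623 for X ∈ (0,1): X = 0.520.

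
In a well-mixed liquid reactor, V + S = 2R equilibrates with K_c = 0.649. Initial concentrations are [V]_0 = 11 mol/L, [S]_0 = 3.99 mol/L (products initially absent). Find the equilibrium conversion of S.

X = 0.452

Let X = conversion of S; extent ξ = 3.99·X mol/L.
Concentrations: [V] = 11 − 3.99X; [S] = 3.99 − 3.99X; [R] = 7.98X.
K_c = [R]^2 / ([V] [S]).
Setting equal to 0.649 and solving for X on (0,1) gives X = 0.452.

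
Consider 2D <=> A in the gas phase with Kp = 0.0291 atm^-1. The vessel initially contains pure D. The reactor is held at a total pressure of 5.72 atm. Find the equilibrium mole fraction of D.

y_D = 0.873

Let X = conversion of D (basis 1 mol D); extent of reaction ξ = 0.5X.
Moles: n_D = 1 − X; n_A = 0.5X.
Summing: n_T = 1 − 0.5X.
y_i = n_i/n_T, p_i = y_i·P. Kp = p_A / (p_D^2).
Equating to 0.0291 atm^-1 and solving on 0 < X < 1: X = 0.225.
Then n_D = 0.775, n_T = 0.887, so y_D = 0.873.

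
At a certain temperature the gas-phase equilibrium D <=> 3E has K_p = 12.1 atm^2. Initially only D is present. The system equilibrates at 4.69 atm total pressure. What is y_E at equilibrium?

Basis: 1 mol D initially; let X = conversion of D. Extent ξ = X.
Species balance: n_D = 1 − X; n_E = 3X.
Summing: n_T = 1 + 2X.
y_i = n_i/n_T, p_i = y_i·P. K_p = p_E^3 / (p_D).
Equating to 12.1 atm^2 and solving on 0 < X < 1: X = 0.336.
Then n_E = 1.01, n_T = 1.67, so y_E = 0.602.

y_E = 0.602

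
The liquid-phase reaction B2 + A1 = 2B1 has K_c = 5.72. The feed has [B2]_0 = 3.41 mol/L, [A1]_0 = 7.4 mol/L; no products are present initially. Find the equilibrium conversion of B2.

Let X = conversion of B2; extent ξ = 3.41·X mol/L.
Concentrations: [B2] = 3.41 − 3.41X; [A1] = 7.4 − 3.41X; [B1] = 6.82X.
K_c = [B1]^2 / ([B2] [A1]).
Solving K_c = 5.72 for X ∈ (0,1): X = 0.736.

X = 0.736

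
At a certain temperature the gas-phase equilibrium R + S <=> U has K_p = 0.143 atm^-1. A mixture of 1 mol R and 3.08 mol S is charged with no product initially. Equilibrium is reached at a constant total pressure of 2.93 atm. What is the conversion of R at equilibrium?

Take 1 mol R as basis and let X be its fractional conversion, so ξ = X.
Species balance: n_R = 1 − X; n_S = 3.08 − X; n_U = X.
n_T = Σnᵢ = 4.08 − X.
y_i = n_i/n_T, p_i = y_i·P. K_p = p_U / (p_R p_S).
Substituting and setting equal to 0.143 atm^-1 gives a polynomial in X; the root in (0,1) is X = 0.237.

X = 0.237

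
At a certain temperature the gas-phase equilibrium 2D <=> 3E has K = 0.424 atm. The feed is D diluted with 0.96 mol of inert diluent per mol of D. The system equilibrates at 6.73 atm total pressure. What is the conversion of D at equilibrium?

X = 0.274

Take 1 mol D as basis and let X be its fractional conversion, so ξ = 0.5X.
At extent ξ: n_D = 1 − X; n_E = 1.5X; n_I = 0.96 (inert).
n_T = Σnᵢ = 1.96 + 0.5X.
Mole fractions y_i = n_i/n_T; K = p_E^3 / (p_D^2) with p_i = y_i·P.
Substituting and setting equal to 0.424 atm gives a polynomial in X; the root in (0,1) is X = 0.274.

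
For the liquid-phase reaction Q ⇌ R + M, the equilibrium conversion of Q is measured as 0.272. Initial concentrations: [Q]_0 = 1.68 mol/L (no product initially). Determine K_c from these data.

K_c = 0.171 mol/L

Let X = conversion of Q.
Concentrations: [Q] = 1.68 − 1.68X; [R] = 1.68X; [M] = 1.68X.
At X = 0.272: [Q] = 1.22, [R] = 0.457, [M] = 0.457.
K_c = [R] [M] / ([Q]) = 0.171 mol/L.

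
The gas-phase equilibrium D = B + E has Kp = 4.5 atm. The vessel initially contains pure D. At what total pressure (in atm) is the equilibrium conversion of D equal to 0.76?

Take 1 mol D as basis and let X be its fractional conversion, so ξ = X.
At extent ξ: n_D = 1 − X; n_B = X; n_E = X.
Summing: n_T = 1 + X.
Kp = p_B p_E / (p_D) with p_i = (n_i/n_T)·P.
At X = 0.76: the mole-fraction product g(X) = Π y_i^ν_i = 1.367. Since Kp = g(X)·P^{1}, P = (Kp/g)^(1/1) = (4.5/1.367)^(1/1) = 3.29 atm.

P = 3.29 atm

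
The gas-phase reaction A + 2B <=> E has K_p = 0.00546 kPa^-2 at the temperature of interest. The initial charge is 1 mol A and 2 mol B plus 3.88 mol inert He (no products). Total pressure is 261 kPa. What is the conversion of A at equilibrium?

X = 0.755

Let X = conversion of A (basis 1 mol A); extent of reaction ξ = X.
At extent ξ: n_A = 1 − X; n_B = 2 − 2X; n_E = X; n_I = 3.88 (inert).
Summing: n_T = 6.88 − 2X.
y_i = n_i/n_T, p_i = y_i·P. K_p = p_E / (p_A p_B^2).
Substituting and setting equal to 0.00546 kPa^-2 gives a polynomial in X; the root in (0,1) is X = 0.755.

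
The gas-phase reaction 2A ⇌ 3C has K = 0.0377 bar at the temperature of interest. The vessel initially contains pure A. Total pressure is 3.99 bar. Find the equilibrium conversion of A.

Take 1 mol A as basis and let X be its fractional conversion, so ξ = 0.5X.
Moles: n_A = 1 − X; n_C = 1.5X.
n_T = Σnᵢ = 1 + 0.5X.
y_i = n_i/n_T, p_i = y_i·P. K = p_C^3 / (p_A^2).
Substituting and setting equal to 0.0377 bar gives a polynomial in X; the root in (0,1) is X = 0.131.

X = 0.131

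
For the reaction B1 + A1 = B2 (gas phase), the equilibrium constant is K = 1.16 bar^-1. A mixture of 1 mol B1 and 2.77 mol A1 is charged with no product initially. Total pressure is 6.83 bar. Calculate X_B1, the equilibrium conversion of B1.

Let X = conversion of B1 (basis 1 mol B1); extent of reaction ξ = X.
At extent ξ: n_B1 = 1 − X; n_A1 = 2.77 − X; n_B2 = X.
n_T = Σnᵢ = 3.77 − X.
With p_i = (n_i/n_T)P, K = p_B2 / (p_B1 p_A1).
This yields a degree-2 equation in X; solving on (0,1), X = 0.839.

X = 0.839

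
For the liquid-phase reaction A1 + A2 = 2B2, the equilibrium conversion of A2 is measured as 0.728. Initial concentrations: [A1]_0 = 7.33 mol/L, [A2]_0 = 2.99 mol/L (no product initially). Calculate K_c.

K_c = 4.52

Let X = conversion of A2.
Concentrations: [A1] = 7.33 − 2.99X; [A2] = 2.99 − 2.99X; [B2] = 5.98X.
At X = 0.728: [A1] = 5.15, [A2] = 0.813, [B2] = 4.35.
K_c = [B2]^2 / ([A1] [A2]) = 4.52.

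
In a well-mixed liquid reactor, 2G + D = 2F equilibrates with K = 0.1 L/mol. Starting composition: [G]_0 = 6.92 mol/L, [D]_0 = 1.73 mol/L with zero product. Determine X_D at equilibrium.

Let X = conversion of D; extent ξ = 1.73·X mol/L.
Concentrations: [G] = 6.92 − 3.46X; [D] = 1.73 − 1.73X; [F] = 3.46X.
K = [F]^2 / ([G]^2 [D]).
Solving K = 0.1 for X ∈ (0,1): X = 0.466.

X = 0.466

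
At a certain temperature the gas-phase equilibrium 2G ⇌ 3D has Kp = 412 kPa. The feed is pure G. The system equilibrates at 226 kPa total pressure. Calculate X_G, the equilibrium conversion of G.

X = 0.531

Basis: 1 mol G initially; let X = conversion of G. Extent ξ = 0.5X.
At extent ξ: n_G = 1 − X; n_D = 1.5X.
n_T = Σnᵢ = 1 + 0.5X.
Mole fractions y_i = n_i/n_T; Kp = p_D^3 / (p_G^2) with p_i = y_i·P.
This yields a degree-3 equation in X; solving on (0,1), X = 0.531.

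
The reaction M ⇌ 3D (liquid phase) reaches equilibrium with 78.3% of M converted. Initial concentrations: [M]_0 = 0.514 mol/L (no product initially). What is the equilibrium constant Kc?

Kc = 15.8 (mol/L)^2

Let X = conversion of M.
Concentrations: [M] = 0.514 − 0.514X; [D] = 1.54X.
At X = 0.783: [M] = 0.112, [D] = 1.21.
Kc = [D]^3 / ([M]) = 15.8 (mol/L)^2.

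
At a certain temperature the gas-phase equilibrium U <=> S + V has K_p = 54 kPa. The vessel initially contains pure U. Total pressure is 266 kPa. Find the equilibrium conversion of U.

X = 0.411

Basis: 1 mol U initially; let X = conversion of U. Extent ξ = X.
At extent ξ: n_U = 1 − X; n_S = X; n_V = X.
n_T = Σnᵢ = 1 + X.
y_i = n_i/n_T, p_i = y_i·P. K_p = p_S p_V / (p_U).
This yields a degree-2 equation in X; solving on (0,1), X = 0.411.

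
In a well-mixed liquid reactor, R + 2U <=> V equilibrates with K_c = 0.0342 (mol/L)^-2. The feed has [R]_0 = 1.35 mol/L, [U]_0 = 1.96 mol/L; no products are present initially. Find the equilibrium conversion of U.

Let X = conversion of U; extent ξ = 1.96X/2 mol/L.
Concentrations: [R] = 1.35 − 0.98X; [U] = 1.96 − 1.96X; [V] = 0.98X.
K_c = [V] / ([R] [U]^2).
Solving K_c = 0.0342 for X ∈ (0,1): X = 0.126.

X = 0.126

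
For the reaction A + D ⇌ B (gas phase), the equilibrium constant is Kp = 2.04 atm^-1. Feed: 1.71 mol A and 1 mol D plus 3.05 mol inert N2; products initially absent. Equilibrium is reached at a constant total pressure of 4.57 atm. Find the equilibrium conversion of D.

X = 0.658

Let X = conversion of D (basis 1 mol D); extent of reaction ξ = X.
Mole table: n_A = 1.71 − X; n_D = 1 − X; n_B = X; n_I = 3.05 (inert).
Total moles n_T = 5.76 − X.
Mole fractions y_i = n_i/n_T; Kp = p_B / (p_A p_D) with p_i = y_i·P.
Substituting and setting equal to 2.04 atm^-1 gives a polynomial in X; the root in (0,1) is X = 0.658.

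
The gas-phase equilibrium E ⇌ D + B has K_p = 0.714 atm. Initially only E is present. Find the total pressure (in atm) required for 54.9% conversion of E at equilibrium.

P = 1.65 atm

Take 1 mol E as basis and let X be its fractional conversion, so ξ = X.
At extent ξ: n_E = 1 − X; n_D = X; n_B = X.
Summing: n_T = 1 + X.
K_p = p_D p_B / (p_E) with p_i = (n_i/n_T)·P.
At X = 0.549: the mole-fraction product g(X) = Π y_i^ν_i = 0.4314. Since K_p = g(X)·P^{1}, P = (K_p/g)^(1/1) = (0.714/0.4314)^(1/1) = 1.65 atm.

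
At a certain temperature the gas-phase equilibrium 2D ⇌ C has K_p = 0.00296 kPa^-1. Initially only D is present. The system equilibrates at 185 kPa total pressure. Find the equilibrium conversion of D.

Take 1 mol D as basis and let X be its fractional conversion, so ξ = 0.5X.
Moles: n_D = 1 − X; n_C = 0.5X.
n_T = Σnᵢ = 1 − 0.5X.
y_i = n_i/n_T, p_i = y_i·P. K_p = p_C / (p_D^2).
Substituting and setting equal to 0.00296 kPa^-1 gives a polynomial in X; the root in (0,1) is X = 0.440.

X = 0.440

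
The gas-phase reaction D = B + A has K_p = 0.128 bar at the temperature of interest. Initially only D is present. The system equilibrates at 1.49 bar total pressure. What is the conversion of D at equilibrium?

Let X = conversion of D (basis 1 mol D); extent of reaction ξ = X.
Species balance: n_D = 1 − X; n_B = X; n_A = X.
Summing: n_T = 1 + X.
Mole fractions y_i = n_i/n_T; K_p = p_B p_A / (p_D) with p_i = y_i·P.
Setting this equal to 0.128 bar and taking the physical root (0 < X < 1) gives X = 0.281.

X = 0.281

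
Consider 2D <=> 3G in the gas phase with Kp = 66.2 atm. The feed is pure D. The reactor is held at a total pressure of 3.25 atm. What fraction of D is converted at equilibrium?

X = 0.767

Let X = conversion of D (basis 1 mol D); extent of reaction ξ = 0.5X.
Species balance: n_D = 1 − X; n_G = 1.5X.
Total moles n_T = 1 + 0.5X.
With p_i = (n_i/n_T)P, Kp = p_G^3 / (p_D^2).
Setting this equal to 66.2 atm and taking the physical root (0 < X < 1) gives X = 0.767.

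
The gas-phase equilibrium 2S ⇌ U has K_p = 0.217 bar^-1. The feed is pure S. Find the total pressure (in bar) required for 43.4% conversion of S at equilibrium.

Take 1 mol S as basis and let X be its fractional conversion, so ξ = 0.5X.
Species balance: n_S = 1 − X; n_U = 0.5X.
n_T = Σnᵢ = 1 − 0.5X.
K_p = p_U / (p_S^2) with p_i = (n_i/n_T)·P.
At X = 0.434: the mole-fraction product g(X) = Π y_i^ν_i = 0.5304. Since K_p = g(X)·P^{-1}, P = (g/K_p)^(1/1) = (0.5304/0.217)^(1/1) = 2.44 bar.

P = 2.44 bar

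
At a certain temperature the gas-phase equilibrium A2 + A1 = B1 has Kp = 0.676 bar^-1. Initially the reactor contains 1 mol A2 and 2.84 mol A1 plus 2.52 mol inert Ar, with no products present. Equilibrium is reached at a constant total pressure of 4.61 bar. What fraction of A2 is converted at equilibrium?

Basis: 1 mol A2 initially; let X = conversion of A2. Extent ξ = X.
Mole table: n_A2 = 1 − X; n_A1 = 2.84 − X; n_B1 = X; n_I = 2.52 (inert).
Total moles n_T = 6.36 − X.
y_i = n_i/n_T, p_i = y_i·P. Kp = p_B1 / (p_A2 p_A1).
This yields a degree-2 equation in X; solving on (0,1), X = 0.551.

X = 0.551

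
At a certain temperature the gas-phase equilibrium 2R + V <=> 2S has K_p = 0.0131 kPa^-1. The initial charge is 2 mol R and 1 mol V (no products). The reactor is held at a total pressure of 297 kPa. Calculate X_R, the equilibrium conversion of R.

X = 0.474

Take 2 mol R as basis and let X be its fractional conversion, so ξ = X.
At extent ξ: n_R = 2 − 2X; n_V = 1 − X; n_S = 2X.
n_T = Σnᵢ = 3 − X.
Mole fractions y_i = n_i/n_T; K_p = p_S^2 / (p_R^2 p_V) with p_i = y_i·P.
Setting this equal to 0.0131 kPa^-1 and taking the physical root (0 < X < 1) gives X = 0.474.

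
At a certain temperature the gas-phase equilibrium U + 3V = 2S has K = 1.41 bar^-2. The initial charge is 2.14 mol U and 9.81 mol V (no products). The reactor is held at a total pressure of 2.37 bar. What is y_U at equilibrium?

Basis: 2.14 mol U initially; let X = conversion of U. Extent ξ = 2.14X.
Species balance: n_U = 2.14 − 2.14X; n_V = 9.81 − 6.42X; n_S = 4.28X.
Summing: n_T = 12 − 4.28X.
y_i = n_i/n_T, p_i = y_i·P. K = p_S^2 / (p_U p_V^3).
This yields a degree-4 equation in X; solving on (0,1), X = 0.707.
Then n_U = 0.628, n_T = 8.93, so y_U = 0.070.

y_U = 0.070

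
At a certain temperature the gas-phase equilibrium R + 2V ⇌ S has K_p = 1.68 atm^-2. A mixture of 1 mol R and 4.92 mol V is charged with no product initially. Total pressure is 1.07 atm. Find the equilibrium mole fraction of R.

y_R = 0.094

Let X = conversion of R (basis 1 mol R); extent of reaction ξ = X.
At extent ξ: n_R = 1 − X; n_V = 4.92 − 2X; n_S = X.
n_T = Σnᵢ = 5.92 − 2X.
With p_i = (n_i/n_T)P, K_p = p_S / (p_R p_V^2).
Setting this equal to 1.68 atm^-2 and taking the physical root (0 < X < 1) gives X = 0.547.
Then n_R = 0.453, n_T = 4.83, so y_R = 0.094.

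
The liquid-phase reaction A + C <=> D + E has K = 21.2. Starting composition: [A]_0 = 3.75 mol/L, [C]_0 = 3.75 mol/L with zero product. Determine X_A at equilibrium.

X = 0.822

Let X = conversion of A; extent ξ = 3.75·X mol/L.
Concentrations: [A] = 3.75 − 3.75X; [C] = 3.75 − 3.75X; [D] = 3.75X; [E] = 3.75X.
K = [D] [E] / ([A] [C]).
Setting equal to 21.2 and solving for X on (0,1) gives X = 0.822.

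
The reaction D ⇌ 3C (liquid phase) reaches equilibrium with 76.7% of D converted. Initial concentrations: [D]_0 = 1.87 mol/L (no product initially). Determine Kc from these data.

Let X = conversion of D.
Concentrations: [D] = 1.87 − 1.87X; [C] = 5.61X.
At X = 0.767: [D] = 0.436, [C] = 4.3.
Kc = [C]^3 / ([D]) = 183 (mol/L)^2.

Kc = 183 (mol/L)^2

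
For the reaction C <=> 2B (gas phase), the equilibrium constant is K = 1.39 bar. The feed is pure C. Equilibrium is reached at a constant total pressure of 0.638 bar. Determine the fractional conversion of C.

Take 1 mol C as basis and let X be its fractional conversion, so ξ = X.
Moles: n_C = 1 − X; n_B = 2X.
Total moles n_T = 1 + X.
y_i = n_i/n_T, p_i = y_i·P. K = p_B^2 / (p_C).
Substituting and setting equal to 1.39 bar gives a polynomial in X; the root in (0,1) is X = 0.594.

X = 0.594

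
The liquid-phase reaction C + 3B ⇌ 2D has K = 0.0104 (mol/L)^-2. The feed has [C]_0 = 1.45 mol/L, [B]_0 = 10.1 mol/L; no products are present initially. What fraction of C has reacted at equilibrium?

X = 0.576

Let X = conversion of C; extent ξ = 1.45·X mol/L.
Concentrations: [C] = 1.45 − 1.45X; [B] = 10.1 − 4.35X; [D] = 2.9X.
K = [D]^2 / ([C] [B]^3).
Equating to 0.0104 (mol/L)^-2: the physical root is X = 0.576.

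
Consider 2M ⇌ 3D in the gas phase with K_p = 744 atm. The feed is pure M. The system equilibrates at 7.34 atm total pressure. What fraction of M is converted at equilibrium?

Take 1 mol M as basis and let X be its fractional conversion, so ξ = 0.5X.
Mole table: n_M = 1 − X; n_D = 1.5X.
Total moles n_T = 1 + 0.5X.
y_i = n_i/n_T, p_i = y_i·P. K_p = p_D^3 / (p_M^2).
This yields a degree-3 equation in X; solving on (0,1), X = 0.875.

X = 0.875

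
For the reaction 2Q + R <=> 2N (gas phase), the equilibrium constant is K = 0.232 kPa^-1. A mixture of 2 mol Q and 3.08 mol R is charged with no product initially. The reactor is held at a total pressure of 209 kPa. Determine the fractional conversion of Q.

X = 0.835

Let X = conversion of Q (basis 2 mol Q); extent of reaction ξ = X.
Moles: n_Q = 2 − 2X; n_R = 3.08 − X; n_N = 2X.
Summing: n_T = 5.08 − X.
With p_i = (n_i/n_T)P, K = p_N^2 / (p_Q^2 p_R).
This yields a degree-3 equation in X; solving on (0,1), X = 0.835.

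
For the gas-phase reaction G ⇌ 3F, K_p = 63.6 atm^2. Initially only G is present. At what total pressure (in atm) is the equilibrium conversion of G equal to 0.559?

P = 5.17 atm

Take 1 mol G as basis and let X be its fractional conversion, so ξ = X.
Moles: n_G = 1 − X; n_F = 3X.
Total moles n_T = 1 + 2X.
K_p = p_F^3 / (p_G) with p_i = (n_i/n_T)·P.
At X = 0.559: the mole-fraction product g(X) = Π y_i^ν_i = 2.384. Since K_p = g(X)·P^{2}, P = (K_p/g)^(1/2) = (63.6/2.384)^(1/2) = 5.17 atm.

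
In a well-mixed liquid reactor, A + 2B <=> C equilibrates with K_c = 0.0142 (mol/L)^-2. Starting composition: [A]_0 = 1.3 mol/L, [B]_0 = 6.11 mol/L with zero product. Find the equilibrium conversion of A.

X = 0.290

Let X = conversion of A; extent ξ = 1.3·X mol/L.
Concentrations: [A] = 1.3 − 1.3X; [B] = 6.11 − 2.6X; [C] = 1.3X.
K_c = [C] / ([A] [B]^2).
Setting equal to 0.0142 and solving for X on (0,1) gives X = 0.290.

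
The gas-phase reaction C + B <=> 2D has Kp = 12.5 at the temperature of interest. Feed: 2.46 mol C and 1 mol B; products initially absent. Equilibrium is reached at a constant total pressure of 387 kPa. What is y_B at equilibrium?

Take 1 mol B as basis and let X be its fractional conversion, so ξ = X.
At extent ξ: n_C = 2.46 − X; n_B = 1 − X; n_D = 2X.
n_T stays at 3.46 (no change in mole number).
With p_i = (n_i/n_T)P, Kp = p_D^2 / (p_C p_B).
Setting this equal to 12.5 and taking the physical root (0 < X < 1) gives X = 0.854.
Then n_B = 0.146, n_T = 3.46, so y_B = 0.042.

y_B = 0.042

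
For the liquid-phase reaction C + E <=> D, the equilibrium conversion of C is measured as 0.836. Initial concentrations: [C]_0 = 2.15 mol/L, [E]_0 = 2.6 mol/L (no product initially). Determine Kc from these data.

Kc = 6.35 L/mol

Let X = conversion of C.
Concentrations: [C] = 2.15 − 2.15X; [E] = 2.6 − 2.15X; [D] = 2.15X.
At X = 0.836: [C] = 0.353, [E] = 0.803, [D] = 1.8.
Kc = [D] / ([C] [E]) = 6.35 L/mol.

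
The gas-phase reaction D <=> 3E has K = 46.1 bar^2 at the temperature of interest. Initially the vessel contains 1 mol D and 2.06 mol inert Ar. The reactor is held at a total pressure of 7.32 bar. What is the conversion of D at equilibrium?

X = 0.610

Let X = conversion of D (basis 1 mol D); extent of reaction ξ = X.
Mole table: n_D = 1 − X; n_E = 3X; n_I = 2.06 (inert).
Total moles n_T = 3.06 + 2X.
With p_i = (n_i/n_T)P, K = p_E^3 / (p_D).
Equating to 46.1 bar^2 and solving on 0 < X < 1: X = 0.610.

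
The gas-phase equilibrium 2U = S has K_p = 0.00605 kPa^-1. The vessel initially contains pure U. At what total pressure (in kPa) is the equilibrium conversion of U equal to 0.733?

P = 538 kPa

Basis: 1 mol U initially; let X = conversion of U. Extent ξ = 0.5X.
Mole table: n_U = 1 − X; n_S = 0.5X.
n_T = Σnᵢ = 1 − 0.5X.
K_p = p_S / (p_U^2) with p_i = (n_i/n_T)·P.
At X = 0.733: the mole-fraction product g(X) = Π y_i^ν_i = 3.257. Since K_p = g(X)·P^{-1}, P = (g/K_p)^(1/1) = (3.257/0.00605)^(1/1) = 538 kPa.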